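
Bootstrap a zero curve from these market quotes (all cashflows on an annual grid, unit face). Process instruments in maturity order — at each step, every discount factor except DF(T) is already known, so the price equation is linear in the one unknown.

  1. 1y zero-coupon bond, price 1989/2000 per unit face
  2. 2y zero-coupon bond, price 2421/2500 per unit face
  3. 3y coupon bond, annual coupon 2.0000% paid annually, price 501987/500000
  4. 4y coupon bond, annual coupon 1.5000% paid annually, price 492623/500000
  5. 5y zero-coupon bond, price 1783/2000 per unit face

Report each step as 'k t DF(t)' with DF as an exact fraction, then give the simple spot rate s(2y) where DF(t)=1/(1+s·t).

step 1 [1y] zero: DF = P = 1989/2000 ≈ 0.994500
step 2 [2y] zero: DF = P = 2421/2500 ≈ 0.968400
step 3 [3y] bond c/1=1/50: DF=(501987/500000 − 1/50·(0.994500+0.968400))/(1+1/50) = 4729/5000 ≈ 0.945800
step 4 [4y] bond c/1=3/200: DF=(492623/500000 − 3/200·(0.994500+0.968400+0.945800))/(1+3/200) = 9277/10000 ≈ 0.927700
step 5 [5y] zero: DF = P = 1783/2000 ≈ 0.891500

1 1 1989/2000
2 2 2421/2500
3 3 4729/5000
4 4 9277/10000
5 5 1783/2000
s(2y) = (1/(2421/2500) − 1)/(2) = 79/4842 ≈ 1.6316%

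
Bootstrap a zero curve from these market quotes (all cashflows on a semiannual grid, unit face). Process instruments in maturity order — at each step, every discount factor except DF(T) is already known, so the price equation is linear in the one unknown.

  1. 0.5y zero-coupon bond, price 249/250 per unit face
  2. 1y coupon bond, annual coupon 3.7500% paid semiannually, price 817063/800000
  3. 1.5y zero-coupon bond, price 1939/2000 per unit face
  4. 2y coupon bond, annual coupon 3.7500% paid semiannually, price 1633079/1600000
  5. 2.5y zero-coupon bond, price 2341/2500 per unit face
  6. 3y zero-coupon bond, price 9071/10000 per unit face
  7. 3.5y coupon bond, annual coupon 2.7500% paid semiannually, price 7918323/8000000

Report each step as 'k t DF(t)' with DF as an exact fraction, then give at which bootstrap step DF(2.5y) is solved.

step 1 [0.5y] zero: DF = P = 249/250 ≈ 0.996000
step 2 [1y] bond c/2=3/160: DF=(817063/800000 − 3/160·(0.996000))/(1+3/160) = 4921/5000 ≈ 0.984200
step 3 [1.5y] zero: DF = P = 1939/2000 ≈ 0.969500
step 4 [2y] bond c/2=3/160: DF=(1633079/1600000 − 3/160·(0.996000+0.984200+0.969500))/(1+3/160) = 2369/2500 ≈ 0.947600
step 5 [2.5y] zero: DF = P = 2341/2500 ≈ 0.936400
step 6 [3y] zero: DF = P = 9071/10000 ≈ 0.907100
step 7 [3.5y] bond c/2=11/800: DF=(7918323/8000000 − 11/800·(0.996000+0.984200+0.969500+0.947600+0.936400+0.907100))/(1+11/800) = 1797/2000 ≈ 0.898500

1 1/2 249/250
2 1 4921/5000
3 3/2 1939/2000
4 2 2369/2500
5 5/2 2341/2500
6 3 9071/10000
7 7/2 1797/2000
DF(2.5y) is solved at step 5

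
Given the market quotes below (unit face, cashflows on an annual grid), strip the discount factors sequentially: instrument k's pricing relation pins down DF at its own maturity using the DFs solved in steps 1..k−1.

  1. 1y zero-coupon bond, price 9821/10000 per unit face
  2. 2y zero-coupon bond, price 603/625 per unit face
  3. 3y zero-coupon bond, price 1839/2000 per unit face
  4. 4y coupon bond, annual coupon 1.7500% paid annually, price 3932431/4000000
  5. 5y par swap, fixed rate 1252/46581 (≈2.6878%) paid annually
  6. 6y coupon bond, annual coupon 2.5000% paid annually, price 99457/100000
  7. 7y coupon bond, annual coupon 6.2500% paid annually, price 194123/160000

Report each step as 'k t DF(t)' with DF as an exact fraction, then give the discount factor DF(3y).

step 1 [1y] zero: DF = P = 9821/10000 ≈ 0.982100
step 2 [2y] zero: DF = P = 603/625 ≈ 0.964800
step 3 [3y] zero: DF = P = 1839/2000 ≈ 0.919500
step 4 [4y] bond c/1=7/400: DF=(3932431/4000000 − 7/400·(0.982100+0.964800+0.919500))/(1+7/400) = 9169/10000 ≈ 0.916900
step 5 [5y] swap r/1=1252/46581: DF=(1 − 1252/46581·(0.982100+0.964800+0.919500+0.916900))/(1+1252/46581) = 2187/2500 ≈ 0.874800
step 6 [6y] bond c/1=1/40: DF=(99457/100000 − 1/40·(0.982100+0.964800+0.919500+0.916900+0.874800))/(1+1/40) = 8567/10000 ≈ 0.856700
step 7 [7y] bond c/1=1/16: DF=(194123/160000 − 1/16·(0.982100+0.964800+0.919500+0.916900+0.874800+0.856700))/(1+1/16) = 327/400 ≈ 0.817500

1 1 9821/10000
2 2 603/625
3 3 1839/2000
4 4 9169/10000
5 5 2187/2500
6 6 8567/10000
7 7 327/400
DF(3y) = 1839/2000 ≈ 0.919500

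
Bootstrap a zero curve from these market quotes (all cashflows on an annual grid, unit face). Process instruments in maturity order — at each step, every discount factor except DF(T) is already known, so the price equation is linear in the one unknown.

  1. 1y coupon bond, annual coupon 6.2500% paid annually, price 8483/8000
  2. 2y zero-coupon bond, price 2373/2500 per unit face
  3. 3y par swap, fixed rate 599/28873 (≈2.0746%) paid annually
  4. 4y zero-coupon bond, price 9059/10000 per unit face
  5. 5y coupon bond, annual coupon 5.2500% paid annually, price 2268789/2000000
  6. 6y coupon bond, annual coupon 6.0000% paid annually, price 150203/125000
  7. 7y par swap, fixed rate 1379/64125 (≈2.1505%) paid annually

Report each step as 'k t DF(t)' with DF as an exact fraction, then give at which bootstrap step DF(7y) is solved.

1 1 499/500
2 2 2373/2500
3 3 9401/10000
4 4 9059/10000
5 5 4443/5000
6 6 4343/5000
7 7 8621/10000
DF(7y) is solved at step 7

step 1 [1y] bond c/1=1/16: DF=(8483/8000 − 1/16·(0))/(1+1/16) = 499/500 ≈ 0.998000
step 2 [2y] zero: DF = P = 2373/2500 ≈ 0.949200
step 3 [3y] swap r/1=599/28873: DF=(1 − 599/28873·(0.998000+0.949200))/(1+599/28873) = 9401/10000 ≈ 0.940100
step 4 [4y] zero: DF = P = 9059/10000 ≈ 0.905900
step 5 [5y] bond c/1=21/400: DF=(2268789/2000000 − 21/400·(0.998000+0.949200+0.940100+0.905900))/(1+21/400) = 4443/5000 ≈ 0.888600
step 6 [6y] bond c/1=3/50: DF=(150203/125000 − 3/50·(0.998000+0.949200+0.940100+0.905900+0.888600))/(1+3/50) = 4343/5000 ≈ 0.868600
step 7 [7y] swap r/1=1379/64125: DF=(1 − 1379/64125·(0.998000+0.949200+0.940100+0.905900+0.888600+0.868600))/(1+1379/64125) = 8621/10000 ≈ 0.862100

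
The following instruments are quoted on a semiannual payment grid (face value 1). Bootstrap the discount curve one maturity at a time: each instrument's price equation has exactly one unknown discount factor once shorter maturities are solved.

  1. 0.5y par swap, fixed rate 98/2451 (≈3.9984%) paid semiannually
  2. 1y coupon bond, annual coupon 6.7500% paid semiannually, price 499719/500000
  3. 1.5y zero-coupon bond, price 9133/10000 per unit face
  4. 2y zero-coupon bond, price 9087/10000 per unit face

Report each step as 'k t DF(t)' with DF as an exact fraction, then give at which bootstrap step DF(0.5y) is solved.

step 1 [0.5y] swap r/2=49/2451: DF=(1 − 49/2451·(0))/(1+49/2451) = 2451/2500 ≈ 0.980400
step 2 [1y] bond c/2=27/800: DF=(499719/500000 − 27/800·(0.980400))/(1+27/800) = 2337/2500 ≈ 0.934800
step 3 [1.5y] zero: DF = P = 9133/10000 ≈ 0.913300
step 4 [2y] zero: DF = P = 9087/10000 ≈ 0.908700

1 1/2 2451/2500
2 1 2337/2500
3 3/2 9133/10000
4 2 9087/10000
DF(0.5y) is solved at step 1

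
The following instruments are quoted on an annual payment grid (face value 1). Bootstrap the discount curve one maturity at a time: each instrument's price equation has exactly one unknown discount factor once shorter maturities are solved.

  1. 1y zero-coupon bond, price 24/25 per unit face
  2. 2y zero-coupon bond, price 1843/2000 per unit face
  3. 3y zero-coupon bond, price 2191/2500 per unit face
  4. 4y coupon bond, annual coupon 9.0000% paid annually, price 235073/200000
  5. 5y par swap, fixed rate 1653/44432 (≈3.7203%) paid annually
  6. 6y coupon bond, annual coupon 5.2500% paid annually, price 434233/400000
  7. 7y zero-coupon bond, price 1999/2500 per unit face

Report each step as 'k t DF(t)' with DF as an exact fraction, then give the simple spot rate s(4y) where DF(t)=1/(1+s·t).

1 1 24/25
2 2 1843/2000
3 3 2191/2500
4 4 4253/5000
5 5 8347/10000
6 6 4049/5000
7 7 1999/2500
s(4y) = (1/(4253/5000) − 1)/(4) = 747/17012 ≈ 4.3910%

step 1 [1y] zero: DF = P = 24/25 ≈ 0.960000
step 2 [2y] zero: DF = P = 1843/2000 ≈ 0.921500
step 3 [3y] zero: DF = P = 2191/2500 ≈ 0.876400
step 4 [4y] bond c/1=9/100: DF=(235073/200000 − 9/100·(0.960000+0.921500+0.876400))/(1+9/100) = 4253/5000 ≈ 0.850600
step 5 [5y] swap r/1=1653/44432: DF=(1 − 1653/44432·(0.960000+0.921500+0.876400+0.850600))/(1+1653/44432) = 8347/10000 ≈ 0.834700
step 6 [6y] bond c/1=21/400: DF=(434233/400000 − 21/400·(0.960000+0.921500+0.876400+0.850600+0.834700))/(1+21/400) = 4049/5000 ≈ 0.809800
step 7 [7y] zero: DF = P = 1999/2500 ≈ 0.799600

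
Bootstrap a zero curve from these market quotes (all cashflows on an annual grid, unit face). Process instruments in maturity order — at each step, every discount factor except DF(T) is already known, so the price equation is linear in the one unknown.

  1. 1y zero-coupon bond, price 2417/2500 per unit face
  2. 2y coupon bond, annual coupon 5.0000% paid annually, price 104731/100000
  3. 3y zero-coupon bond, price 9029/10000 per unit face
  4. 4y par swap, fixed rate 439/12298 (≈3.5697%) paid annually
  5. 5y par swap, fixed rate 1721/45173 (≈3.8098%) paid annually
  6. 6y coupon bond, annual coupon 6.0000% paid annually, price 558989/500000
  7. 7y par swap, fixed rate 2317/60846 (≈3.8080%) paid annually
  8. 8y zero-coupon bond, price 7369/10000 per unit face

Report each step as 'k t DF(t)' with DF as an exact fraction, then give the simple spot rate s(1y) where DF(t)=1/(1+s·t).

1 1 2417/2500
2 2 4757/5000
3 3 9029/10000
4 4 8683/10000
5 5 8279/10000
6 6 799/1000
7 7 7683/10000
8 8 7369/10000
s(1y) = (1/(2417/2500) − 1)/(1) = 83/2417 ≈ 3.4340%

step 1 [1y] zero: DF = P = 2417/2500 ≈ 0.966800
step 2 [2y] bond c/1=1/20: DF=(104731/100000 − 1/20·(0.966800))/(1+1/20) = 4757/5000 ≈ 0.951400
step 3 [3y] zero: DF = P = 9029/10000 ≈ 0.902900
step 4 [4y] swap r/1=439/12298: DF=(1 − 439/12298·(0.966800+0.951400+0.902900))/(1+439/12298) = 8683/10000 ≈ 0.868300
step 5 [5y] swap r/1=1721/45173: DF=(1 − 1721/45173·(0.966800+0.951400+0.902900+0.868300))/(1+1721/45173) = 8279/10000 ≈ 0.827900
step 6 [6y] bond c/1=3/50: DF=(558989/500000 − 3/50·(0.966800+0.951400+0.902900+0.868300+0.827900))/(1+3/50) = 799/1000 ≈ 0.799000
step 7 [7y] swap r/1=2317/60846: DF=(1 − 2317/60846·(0.966800+0.951400+0.902900+0.868300+0.827900+0.799000))/(1+2317/60846) = 7683/10000 ≈ 0.768300
step 8 [8y] zero: DF = P = 7369/10000 ≈ 0.736900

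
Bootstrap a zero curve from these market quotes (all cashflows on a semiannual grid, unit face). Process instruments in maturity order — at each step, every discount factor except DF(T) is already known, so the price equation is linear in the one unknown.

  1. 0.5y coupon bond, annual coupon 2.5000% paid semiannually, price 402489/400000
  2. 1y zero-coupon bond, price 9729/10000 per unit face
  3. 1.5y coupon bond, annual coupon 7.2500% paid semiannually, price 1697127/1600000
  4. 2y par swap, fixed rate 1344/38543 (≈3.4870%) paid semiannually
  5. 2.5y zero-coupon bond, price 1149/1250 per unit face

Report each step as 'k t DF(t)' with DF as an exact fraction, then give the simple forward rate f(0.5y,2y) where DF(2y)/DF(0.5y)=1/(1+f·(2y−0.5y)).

step 1 [0.5y] bond c/2=1/80: DF=(402489/400000 − 1/80·(0))/(1+1/80) = 4969/5000 ≈ 0.993800
step 2 [1y] zero: DF = P = 9729/10000 ≈ 0.972900
step 3 [1.5y] bond c/2=29/800: DF=(1697127/1600000 − 29/800·(0.993800+0.972900))/(1+29/800) = 2387/2500 ≈ 0.954800
step 4 [2y] swap r/2=672/38543: DF=(1 − 672/38543·(0.993800+0.972900+0.954800))/(1+672/38543) = 583/625 ≈ 0.932800
step 5 [2.5y] zero: DF = P = 1149/1250 ≈ 0.919200

1 1/2 4969/5000
2 1 9729/10000
3 3/2 2387/2500
4 2 583/625
5 5/2 1149/1250
f(0.5y,2y) = ((4969/5000)/(583/625) − 1)/(3/2) = 305/6996 ≈ 4.3596%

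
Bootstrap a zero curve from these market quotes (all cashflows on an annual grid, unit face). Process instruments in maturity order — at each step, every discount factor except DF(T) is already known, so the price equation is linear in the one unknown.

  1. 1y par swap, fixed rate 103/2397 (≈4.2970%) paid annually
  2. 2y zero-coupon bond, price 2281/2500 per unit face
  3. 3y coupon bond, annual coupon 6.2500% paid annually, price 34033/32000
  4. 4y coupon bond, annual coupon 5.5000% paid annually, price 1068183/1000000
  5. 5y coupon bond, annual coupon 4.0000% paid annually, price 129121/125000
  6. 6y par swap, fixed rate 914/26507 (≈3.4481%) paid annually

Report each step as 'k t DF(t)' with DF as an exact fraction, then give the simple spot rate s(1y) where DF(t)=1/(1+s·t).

1 1 2397/2500
2 2 2281/2500
3 3 8909/10000
4 4 1737/2000
5 5 1067/1250
6 6 2043/2500
s(1y) = (1/(2397/2500) − 1)/(1) = 103/2397 ≈ 4.2970%

step 1 [1y] swap r/1=103/2397: DF=(1 − 103/2397·(0))/(1+103/2397) = 2397/2500 ≈ 0.958800
step 2 [2y] zero: DF = P = 2281/2500 ≈ 0.912400
step 3 [3y] bond c/1=1/16: DF=(34033/32000 − 1/16·(0.958800+0.912400))/(1+1/16) = 8909/10000 ≈ 0.890900
step 4 [4y] bond c/1=11/200: DF=(1068183/1000000 − 11/200·(0.958800+0.912400+0.890900))/(1+11/200) = 1737/2000 ≈ 0.868500
step 5 [5y] bond c/1=1/25: DF=(129121/125000 − 1/25·(0.958800+0.912400+0.890900+0.868500))/(1+1/25) = 1067/1250 ≈ 0.853600
step 6 [6y] swap r/1=914/26507: DF=(1 − 914/26507·(0.958800+0.912400+0.890900+0.868500+0.853600))/(1+914/26507) = 2043/2500 ≈ 0.817200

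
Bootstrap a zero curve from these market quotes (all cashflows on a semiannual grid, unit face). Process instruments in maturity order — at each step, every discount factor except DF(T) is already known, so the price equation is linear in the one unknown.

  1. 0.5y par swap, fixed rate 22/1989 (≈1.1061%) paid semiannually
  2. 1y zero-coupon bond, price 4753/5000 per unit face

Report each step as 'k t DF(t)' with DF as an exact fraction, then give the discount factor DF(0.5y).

1 1/2 1989/2000
2 1 4753/5000
DF(0.5y) = 1989/2000 ≈ 0.994500

step 1 [0.5y] swap r/2=11/1989: DF=(1 − 11/1989·(0))/(1+11/1989) = 1989/2000 ≈ 0.994500
step 2 [1y] zero: DF = P = 4753/5000 ≈ 0.950600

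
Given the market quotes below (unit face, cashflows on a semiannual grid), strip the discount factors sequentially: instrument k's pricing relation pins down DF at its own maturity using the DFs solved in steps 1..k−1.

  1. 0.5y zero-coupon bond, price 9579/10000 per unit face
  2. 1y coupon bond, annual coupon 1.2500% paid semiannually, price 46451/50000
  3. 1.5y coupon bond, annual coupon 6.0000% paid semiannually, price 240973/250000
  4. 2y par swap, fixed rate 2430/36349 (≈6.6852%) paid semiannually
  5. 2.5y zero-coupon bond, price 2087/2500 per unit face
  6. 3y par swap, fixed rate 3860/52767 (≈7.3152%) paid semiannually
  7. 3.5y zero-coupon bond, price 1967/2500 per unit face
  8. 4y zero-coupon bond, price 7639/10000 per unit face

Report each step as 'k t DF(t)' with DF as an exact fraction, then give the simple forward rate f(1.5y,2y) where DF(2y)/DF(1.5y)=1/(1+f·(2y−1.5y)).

1 1/2 9579/10000
2 1 9173/10000
3 3/2 2203/2500
4 2 1757/2000
5 5/2 2087/2500
6 3 807/1000
7 7/2 1967/2500
8 4 7639/10000
f(1.5y,2y) = ((2203/2500)/(1757/2000) − 1)/(1/2) = 54/8785 ≈ 0.6147%

step 1 [0.5y] zero: DF = P = 9579/10000 ≈ 0.957900
step 2 [1y] bond c/2=1/160: DF=(46451/50000 − 1/160·(0.957900))/(1+1/160) = 9173/10000 ≈ 0.917300
step 3 [1.5y] bond c/2=3/100: DF=(240973/250000 − 3/100·(0.957900+0.917300))/(1+3/100) = 2203/2500 ≈ 0.881200
step 4 [2y] swap r/2=1215/36349: DF=(1 − 1215/36349·(0.957900+0.917300+0.881200))/(1+1215/36349) = 1757/2000 ≈ 0.878500
step 5 [2.5y] zero: DF = P = 2087/2500 ≈ 0.834800
step 6 [3y] swap r/2=1930/52767: DF=(1 − 1930/52767·(0.957900+0.917300+0.881200+0.878500+0.834800))/(1+1930/52767) = 807/1000 ≈ 0.807000
step 7 [3.5y] zero: DF = P = 1967/2500 ≈ 0.786800
step 8 [4y] zero: DF = P = 7639/10000 ≈ 0.763900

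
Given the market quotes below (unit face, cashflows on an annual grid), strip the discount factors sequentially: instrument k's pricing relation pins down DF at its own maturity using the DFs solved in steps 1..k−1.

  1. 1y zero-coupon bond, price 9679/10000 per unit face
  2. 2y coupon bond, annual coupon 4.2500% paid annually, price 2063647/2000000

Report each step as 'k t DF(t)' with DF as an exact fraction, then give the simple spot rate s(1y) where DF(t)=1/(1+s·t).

step 1 [1y] zero: DF = P = 9679/10000 ≈ 0.967900
step 2 [2y] bond c/1=17/400: DF=(2063647/2000000 − 17/400·(0.967900))/(1+17/400) = 9503/10000 ≈ 0.950300

1 1 9679/10000
2 2 9503/10000
s(1y) = (1/(9679/10000) − 1)/(1) = 321/9679 ≈ 3.3165%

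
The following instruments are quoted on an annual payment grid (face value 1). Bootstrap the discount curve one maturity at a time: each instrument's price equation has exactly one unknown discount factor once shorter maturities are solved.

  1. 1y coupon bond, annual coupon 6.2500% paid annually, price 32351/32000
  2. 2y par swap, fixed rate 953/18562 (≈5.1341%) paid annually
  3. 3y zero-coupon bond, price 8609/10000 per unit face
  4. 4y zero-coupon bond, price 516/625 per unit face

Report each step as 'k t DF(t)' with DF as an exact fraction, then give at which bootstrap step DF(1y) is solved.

1 1 1903/2000
2 2 9047/10000
3 3 8609/10000
4 4 516/625
DF(1y) is solved at step 1

step 1 [1y] bond c/1=1/16: DF=(32351/32000 − 1/16·(0))/(1+1/16) = 1903/2000 ≈ 0.951500
step 2 [2y] swap r/1=953/18562: DF=(1 − 953/18562·(0.951500))/(1+953/18562) = 9047/10000 ≈ 0.904700
step 3 [3y] zero: DF = P = 8609/10000 ≈ 0.860900
step 4 [4y] zero: DF = P = 516/625 ≈ 0.825600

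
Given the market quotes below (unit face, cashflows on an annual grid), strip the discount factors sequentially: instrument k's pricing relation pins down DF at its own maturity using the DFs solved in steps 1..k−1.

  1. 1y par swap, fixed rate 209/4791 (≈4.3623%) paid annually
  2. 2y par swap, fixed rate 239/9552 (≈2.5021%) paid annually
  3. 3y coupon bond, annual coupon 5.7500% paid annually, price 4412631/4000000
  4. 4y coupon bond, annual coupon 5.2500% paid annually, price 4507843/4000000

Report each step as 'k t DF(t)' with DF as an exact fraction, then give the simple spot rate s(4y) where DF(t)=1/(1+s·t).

1 1 4791/5000
2 2 4761/5000
3 3 9393/10000
4 4 4643/5000
s(4y) = (1/(4643/5000) − 1)/(4) = 357/18572 ≈ 1.9222%

step 1 [1y] swap r/1=209/4791: DF=(1 − 209/4791·(0))/(1+209/4791) = 4791/5000 ≈ 0.958200
step 2 [2y] swap r/1=239/9552: DF=(1 − 239/9552·(0.958200))/(1+239/9552) = 4761/5000 ≈ 0.952200
step 3 [3y] bond c/1=23/400: DF=(4412631/4000000 − 23/400·(0.958200+0.952200))/(1+23/400) = 9393/10000 ≈ 0.939300
step 4 [4y] bond c/1=21/400: DF=(4507843/4000000 − 21/400·(0.958200+0.952200+0.939300))/(1+21/400) = 4643/5000 ≈ 0.928600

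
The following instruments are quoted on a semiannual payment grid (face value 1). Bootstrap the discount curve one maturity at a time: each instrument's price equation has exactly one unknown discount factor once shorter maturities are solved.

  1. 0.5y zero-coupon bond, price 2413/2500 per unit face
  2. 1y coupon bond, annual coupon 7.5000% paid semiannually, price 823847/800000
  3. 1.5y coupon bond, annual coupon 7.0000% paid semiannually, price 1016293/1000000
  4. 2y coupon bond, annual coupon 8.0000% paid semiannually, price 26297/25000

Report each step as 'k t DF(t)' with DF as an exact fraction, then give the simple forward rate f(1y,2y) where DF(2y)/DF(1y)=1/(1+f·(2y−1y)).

step 1 [0.5y] zero: DF = P = 2413/2500 ≈ 0.965200
step 2 [1y] bond c/2=3/80: DF=(823847/800000 − 3/80·(0.965200))/(1+3/80) = 9577/10000 ≈ 0.957700
step 3 [1.5y] bond c/2=7/200: DF=(1016293/1000000 − 7/200·(0.965200+0.957700))/(1+7/200) = 9169/10000 ≈ 0.916900
step 4 [2y] bond c/2=1/25: DF=(26297/25000 − 1/25·(0.965200+0.957700+0.916900))/(1+1/25) = 4511/5000 ≈ 0.902200

1 1/2 2413/2500
2 1 9577/10000
3 3/2 9169/10000
4 2 4511/5000
f(1y,2y) = ((9577/10000)/(4511/5000) − 1)/(1) = 555/9022 ≈ 6.1516%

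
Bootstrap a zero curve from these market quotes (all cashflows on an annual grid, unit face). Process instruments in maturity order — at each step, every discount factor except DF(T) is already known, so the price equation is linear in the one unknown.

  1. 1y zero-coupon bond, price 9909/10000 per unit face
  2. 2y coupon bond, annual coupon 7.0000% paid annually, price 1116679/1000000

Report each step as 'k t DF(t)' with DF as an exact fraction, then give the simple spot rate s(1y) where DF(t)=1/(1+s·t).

1 1 9909/10000
2 2 2447/2500
s(1y) = (1/(9909/10000) − 1)/(1) = 91/9909 ≈ 0.9184%

step 1 [1y] zero: DF = P = 9909/10000 ≈ 0.990900
step 2 [2y] bond c/1=7/100: DF=(1116679/1000000 − 7/100·(0.990900))/(1+7/100) = 2447/2500 ≈ 0.978800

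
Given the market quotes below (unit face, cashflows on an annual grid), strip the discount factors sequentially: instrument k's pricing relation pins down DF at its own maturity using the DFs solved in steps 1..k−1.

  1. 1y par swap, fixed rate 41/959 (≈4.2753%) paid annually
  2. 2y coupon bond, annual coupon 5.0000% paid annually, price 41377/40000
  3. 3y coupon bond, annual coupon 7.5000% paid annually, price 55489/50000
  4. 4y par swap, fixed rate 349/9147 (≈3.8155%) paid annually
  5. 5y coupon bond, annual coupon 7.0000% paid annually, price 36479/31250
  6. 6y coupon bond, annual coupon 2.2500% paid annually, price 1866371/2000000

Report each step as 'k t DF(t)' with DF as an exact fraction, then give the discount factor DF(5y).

step 1 [1y] swap r/1=41/959: DF=(1 − 41/959·(0))/(1+41/959) = 959/1000 ≈ 0.959000
step 2 [2y] bond c/1=1/20: DF=(41377/40000 − 1/20·(0.959000))/(1+1/20) = 1879/2000 ≈ 0.939500
step 3 [3y] bond c/1=3/40: DF=(55489/50000 − 3/40·(0.959000+0.939500))/(1+3/40) = 8999/10000 ≈ 0.899900
step 4 [4y] swap r/1=349/9147: DF=(1 − 349/9147·(0.959000+0.939500+0.899900))/(1+349/9147) = 2151/2500 ≈ 0.860400
step 5 [5y] bond c/1=7/100: DF=(36479/31250 − 7/100·(0.959000+0.939500+0.899900+0.860400))/(1+7/100) = 2129/2500 ≈ 0.851600
step 6 [6y] bond c/1=9/400: DF=(1866371/2000000 − 9/400·(0.959000+0.939500+0.899900+0.860400+0.851600))/(1+9/400) = 4067/5000 ≈ 0.813400

1 1 959/1000
2 2 1879/2000
3 3 8999/10000
4 4 2151/2500
5 5 2129/2500
6 6 4067/5000
DF(5y) = 2129/2500 ≈ 0.851600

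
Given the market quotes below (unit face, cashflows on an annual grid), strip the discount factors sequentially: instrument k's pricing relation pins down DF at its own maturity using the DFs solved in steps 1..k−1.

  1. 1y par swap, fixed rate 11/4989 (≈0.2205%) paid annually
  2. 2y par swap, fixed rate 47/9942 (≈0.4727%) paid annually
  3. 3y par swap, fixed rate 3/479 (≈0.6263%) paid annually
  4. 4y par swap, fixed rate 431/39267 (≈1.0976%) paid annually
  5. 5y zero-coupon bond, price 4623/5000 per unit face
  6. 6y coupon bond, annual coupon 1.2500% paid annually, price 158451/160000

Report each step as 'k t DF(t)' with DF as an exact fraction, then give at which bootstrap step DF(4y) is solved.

step 1 [1y] swap r/1=11/4989: DF=(1 − 11/4989·(0))/(1+11/4989) = 4989/5000 ≈ 0.997800
step 2 [2y] swap r/1=47/9942: DF=(1 − 47/9942·(0.997800))/(1+47/9942) = 4953/5000 ≈ 0.990600
step 3 [3y] swap r/1=3/479: DF=(1 − 3/479·(0.997800+0.990600))/(1+3/479) = 4907/5000 ≈ 0.981400
step 4 [4y] swap r/1=431/39267: DF=(1 − 431/39267·(0.997800+0.990600+0.981400))/(1+431/39267) = 9569/10000 ≈ 0.956900
step 5 [5y] zero: DF = P = 4623/5000 ≈ 0.924600
step 6 [6y] bond c/1=1/80: DF=(158451/160000 − 1/80·(0.997800+0.990600+0.981400+0.956900+0.924600))/(1+1/80) = 4591/5000 ≈ 0.918200

1 1 4989/5000
2 2 4953/5000
3 3 4907/5000
4 4 9569/10000
5 5 4623/5000
6 6 4591/5000
DF(4y) is solved at step 4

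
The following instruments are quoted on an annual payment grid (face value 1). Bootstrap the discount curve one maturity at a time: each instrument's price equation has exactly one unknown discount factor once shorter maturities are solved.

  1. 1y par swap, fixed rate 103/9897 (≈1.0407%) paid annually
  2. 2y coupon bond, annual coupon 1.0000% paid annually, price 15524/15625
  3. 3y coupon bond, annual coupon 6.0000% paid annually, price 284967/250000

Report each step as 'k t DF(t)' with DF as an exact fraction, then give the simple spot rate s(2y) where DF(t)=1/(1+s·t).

step 1 [1y] swap r/1=103/9897: DF=(1 − 103/9897·(0))/(1+103/9897) = 9897/10000 ≈ 0.989700
step 2 [2y] bond c/1=1/100: DF=(15524/15625 − 1/100·(0.989700))/(1+1/100) = 9739/10000 ≈ 0.973900
step 3 [3y] bond c/1=3/50: DF=(284967/250000 − 3/50·(0.989700+0.973900))/(1+3/50) = 4821/5000 ≈ 0.964200

1 1 9897/10000
2 2 9739/10000
3 3 4821/5000
s(2y) = (1/(9739/10000) − 1)/(2) = 261/19478 ≈ 1.3400%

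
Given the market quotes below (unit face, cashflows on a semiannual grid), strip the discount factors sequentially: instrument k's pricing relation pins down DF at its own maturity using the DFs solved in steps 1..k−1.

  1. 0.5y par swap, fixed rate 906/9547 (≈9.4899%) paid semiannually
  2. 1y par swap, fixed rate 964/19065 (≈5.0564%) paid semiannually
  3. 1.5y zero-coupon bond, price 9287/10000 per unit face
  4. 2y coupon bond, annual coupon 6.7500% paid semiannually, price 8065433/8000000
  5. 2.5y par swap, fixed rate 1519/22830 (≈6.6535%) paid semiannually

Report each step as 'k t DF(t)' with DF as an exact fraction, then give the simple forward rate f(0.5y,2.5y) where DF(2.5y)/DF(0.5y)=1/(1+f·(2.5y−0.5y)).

step 1 [0.5y] swap r/2=453/9547: DF=(1 − 453/9547·(0))/(1+453/9547) = 9547/10000 ≈ 0.954700
step 2 [1y] swap r/2=482/19065: DF=(1 − 482/19065·(0.954700))/(1+482/19065) = 4759/5000 ≈ 0.951800
step 3 [1.5y] zero: DF = P = 9287/10000 ≈ 0.928700
step 4 [2y] bond c/2=27/800: DF=(8065433/8000000 − 27/800·(0.954700+0.951800+0.928700))/(1+27/800) = 8827/10000 ≈ 0.882700
step 5 [2.5y] swap r/2=1519/45660: DF=(1 − 1519/45660·(0.954700+0.951800+0.928700+0.882700))/(1+1519/45660) = 8481/10000 ≈ 0.848100

1 1/2 9547/10000
2 1 4759/5000
3 3/2 9287/10000
4 2 8827/10000
5 5/2 8481/10000
f(0.5y,2.5y) = ((9547/10000)/(8481/10000) − 1)/(2) = 533/8481 ≈ 6.2846%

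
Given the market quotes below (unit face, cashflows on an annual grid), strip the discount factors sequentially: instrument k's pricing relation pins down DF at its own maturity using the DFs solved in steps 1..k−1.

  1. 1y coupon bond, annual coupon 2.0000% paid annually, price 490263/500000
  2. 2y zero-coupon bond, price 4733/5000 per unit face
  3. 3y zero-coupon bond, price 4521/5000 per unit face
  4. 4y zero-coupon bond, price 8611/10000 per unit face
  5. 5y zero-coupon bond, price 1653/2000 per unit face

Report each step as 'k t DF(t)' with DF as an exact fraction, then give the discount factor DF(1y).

1 1 9613/10000
2 2 4733/5000
3 3 4521/5000
4 4 8611/10000
5 5 1653/2000
DF(1y) = 9613/10000 ≈ 0.961300

step 1 [1y] bond c/1=1/50: DF=(490263/500000 − 1/50·(0))/(1+1/50) = 9613/10000 ≈ 0.961300
step 2 [2y] zero: DF = P = 4733/5000 ≈ 0.946600
step 3 [3y] zero: DF = P = 4521/5000 ≈ 0.904200
step 4 [4y] zero: DF = P = 8611/10000 ≈ 0.861100
step 5 [5y] zero: DF = P = 1653/2000 ≈ 0.826500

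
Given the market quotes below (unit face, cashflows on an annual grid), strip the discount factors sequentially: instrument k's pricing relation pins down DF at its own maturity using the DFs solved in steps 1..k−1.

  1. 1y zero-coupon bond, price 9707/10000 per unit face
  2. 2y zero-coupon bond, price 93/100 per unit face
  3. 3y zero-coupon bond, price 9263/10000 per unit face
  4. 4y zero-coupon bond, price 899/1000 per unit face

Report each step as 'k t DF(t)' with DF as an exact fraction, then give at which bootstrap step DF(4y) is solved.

1 1 9707/10000
2 2 93/100
3 3 9263/10000
4 4 899/1000
DF(4y) is solved at step 4

step 1 [1y] zero: DF = P = 9707/10000 ≈ 0.970700
step 2 [2y] zero: DF = P = 93/100 ≈ 0.930000
step 3 [3y] zero: DF = P = 9263/10000 ≈ 0.926300
step 4 [4y] zero: DF = P = 899/1000 ≈ 0.899000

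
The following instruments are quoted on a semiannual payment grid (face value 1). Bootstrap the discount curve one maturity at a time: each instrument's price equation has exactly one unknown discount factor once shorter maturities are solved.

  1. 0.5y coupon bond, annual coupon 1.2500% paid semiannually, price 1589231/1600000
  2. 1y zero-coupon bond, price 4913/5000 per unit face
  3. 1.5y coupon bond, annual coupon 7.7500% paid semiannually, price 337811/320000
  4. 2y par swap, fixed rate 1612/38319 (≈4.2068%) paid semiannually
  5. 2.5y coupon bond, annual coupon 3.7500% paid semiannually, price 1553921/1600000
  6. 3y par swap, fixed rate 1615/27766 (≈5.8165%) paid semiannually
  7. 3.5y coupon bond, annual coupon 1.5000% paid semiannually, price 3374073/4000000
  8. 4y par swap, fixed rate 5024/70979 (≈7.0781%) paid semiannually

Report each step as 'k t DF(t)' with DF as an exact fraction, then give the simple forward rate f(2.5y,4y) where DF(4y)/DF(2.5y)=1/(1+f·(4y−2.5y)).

step 1 [0.5y] bond c/2=1/160: DF=(1589231/1600000 − 1/160·(0))/(1+1/160) = 9871/10000 ≈ 0.987100
step 2 [1y] zero: DF = P = 4913/5000 ≈ 0.982600
step 3 [1.5y] bond c/2=31/800: DF=(337811/320000 − 31/800·(0.987100+0.982600))/(1+31/800) = 2357/2500 ≈ 0.942800
step 4 [2y] swap r/2=806/38319: DF=(1 − 806/38319·(0.987100+0.982600+0.942800))/(1+806/38319) = 4597/5000 ≈ 0.919400
step 5 [2.5y] bond c/2=3/160: DF=(1553921/1600000 − 3/160·(0.987100+0.982600+0.942800+0.919400))/(1+3/160) = 2207/2500 ≈ 0.882800
step 6 [3y] swap r/2=1615/55532: DF=(1 − 1615/55532·(0.987100+0.982600+0.942800+0.919400+0.882800))/(1+1615/55532) = 1677/2000 ≈ 0.838500
step 7 [3.5y] bond c/2=3/400: DF=(3374073/4000000 − 3/400·(0.987100+0.982600+0.942800+0.919400+0.882800+0.838500))/(1+3/400) = 7959/10000 ≈ 0.795900
step 8 [4y] swap r/2=2512/70979: DF=(1 − 2512/70979·(0.987100+0.982600+0.942800+0.919400+0.882800+0.838500+0.795900))/(1+2512/70979) = 468/625 ≈ 0.748800

1 1/2 9871/10000
2 1 4913/5000
3 3/2 2357/2500
4 2 4597/5000
5 5/2 2207/2500
6 3 1677/2000
7 7/2 7959/10000
8 4 468/625
f(2.5y,4y) = ((2207/2500)/(468/625) − 1)/(3/2) = 335/2808 ≈ 11.9302%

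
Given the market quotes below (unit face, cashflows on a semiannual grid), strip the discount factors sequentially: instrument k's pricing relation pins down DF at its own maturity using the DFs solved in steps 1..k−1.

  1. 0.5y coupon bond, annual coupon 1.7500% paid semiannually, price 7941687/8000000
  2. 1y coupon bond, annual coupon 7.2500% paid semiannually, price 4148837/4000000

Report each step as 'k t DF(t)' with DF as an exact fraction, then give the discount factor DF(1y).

step 1 [0.5y] bond c/2=7/800: DF=(7941687/8000000 − 7/800·(0))/(1+7/800) = 9841/10000 ≈ 0.984100
step 2 [1y] bond c/2=29/800: DF=(4148837/4000000 − 29/800·(0.984100))/(1+29/800) = 1933/2000 ≈ 0.966500

1 1/2 9841/10000
2 1 1933/2000
DF(1y) = 1933/2000 ≈ 0.966500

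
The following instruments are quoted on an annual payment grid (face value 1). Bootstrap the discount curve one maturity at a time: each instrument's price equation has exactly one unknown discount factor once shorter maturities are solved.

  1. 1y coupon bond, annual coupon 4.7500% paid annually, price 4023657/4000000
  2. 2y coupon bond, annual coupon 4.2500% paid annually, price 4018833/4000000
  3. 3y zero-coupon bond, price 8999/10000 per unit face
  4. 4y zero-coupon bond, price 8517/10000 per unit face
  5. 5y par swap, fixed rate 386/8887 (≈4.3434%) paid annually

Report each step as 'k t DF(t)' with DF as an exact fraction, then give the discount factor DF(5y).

step 1 [1y] bond c/1=19/400: DF=(4023657/4000000 − 19/400·(0))/(1+19/400) = 9603/10000 ≈ 0.960300
step 2 [2y] bond c/1=17/400: DF=(4018833/4000000 − 17/400·(0.960300))/(1+17/400) = 4623/5000 ≈ 0.924600
step 3 [3y] zero: DF = P = 8999/10000 ≈ 0.899900
step 4 [4y] zero: DF = P = 8517/10000 ≈ 0.851700
step 5 [5y] swap r/1=386/8887: DF=(1 − 386/8887·(0.960300+0.924600+0.899900+0.851700))/(1+386/8887) = 807/1000 ≈ 0.807000

1 1 9603/10000
2 2 4623/5000
3 3 8999/10000
4 4 8517/10000
5 5 807/1000
DF(5y) = 807/1000 ≈ 0.807000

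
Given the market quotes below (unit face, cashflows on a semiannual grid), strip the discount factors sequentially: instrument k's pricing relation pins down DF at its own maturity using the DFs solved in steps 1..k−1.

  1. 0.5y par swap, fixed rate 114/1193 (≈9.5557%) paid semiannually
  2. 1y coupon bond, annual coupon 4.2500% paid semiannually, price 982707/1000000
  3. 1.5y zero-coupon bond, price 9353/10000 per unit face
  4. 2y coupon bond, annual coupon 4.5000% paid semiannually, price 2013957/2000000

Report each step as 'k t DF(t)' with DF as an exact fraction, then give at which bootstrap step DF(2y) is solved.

1 1/2 1193/1250
2 1 589/625
3 3/2 9353/10000
4 2 369/400
DF(2y) is solved at step 4

step 1 [0.5y] swap r/2=57/1193: DF=(1 − 57/1193·(0))/(1+57/1193) = 1193/1250 ≈ 0.954400
step 2 [1y] bond c/2=17/800: DF=(982707/1000000 − 17/800·(0.954400))/(1+17/800) = 589/625 ≈ 0.942400
step 3 [1.5y] zero: DF = P = 9353/10000 ≈ 0.935300
step 4 [2y] bond c/2=9/400: DF=(2013957/2000000 − 9/400·(0.954400+0.942400+0.935300))/(1+9/400) = 369/400 ≈ 0.922500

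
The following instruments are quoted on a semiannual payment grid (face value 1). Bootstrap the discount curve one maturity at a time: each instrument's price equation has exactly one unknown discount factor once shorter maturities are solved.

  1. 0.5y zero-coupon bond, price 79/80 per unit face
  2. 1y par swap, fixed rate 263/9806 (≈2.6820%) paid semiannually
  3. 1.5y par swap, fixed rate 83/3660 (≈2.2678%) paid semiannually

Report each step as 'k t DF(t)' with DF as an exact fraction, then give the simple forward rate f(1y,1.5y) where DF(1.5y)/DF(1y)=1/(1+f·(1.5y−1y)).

step 1 [0.5y] zero: DF = P = 79/80 ≈ 0.987500
step 2 [1y] swap r/2=263/19612: DF=(1 − 263/19612·(0.987500))/(1+263/19612) = 9737/10000 ≈ 0.973700
step 3 [1.5y] swap r/2=83/7320: DF=(1 − 83/7320·(0.987500+0.973700))/(1+83/7320) = 2417/2500 ≈ 0.966800

1 1/2 79/80
2 1 9737/10000
3 3/2 2417/2500
f(1y,1.5y) = ((9737/10000)/(2417/2500) − 1)/(1/2) = 69/4834 ≈ 1.4274%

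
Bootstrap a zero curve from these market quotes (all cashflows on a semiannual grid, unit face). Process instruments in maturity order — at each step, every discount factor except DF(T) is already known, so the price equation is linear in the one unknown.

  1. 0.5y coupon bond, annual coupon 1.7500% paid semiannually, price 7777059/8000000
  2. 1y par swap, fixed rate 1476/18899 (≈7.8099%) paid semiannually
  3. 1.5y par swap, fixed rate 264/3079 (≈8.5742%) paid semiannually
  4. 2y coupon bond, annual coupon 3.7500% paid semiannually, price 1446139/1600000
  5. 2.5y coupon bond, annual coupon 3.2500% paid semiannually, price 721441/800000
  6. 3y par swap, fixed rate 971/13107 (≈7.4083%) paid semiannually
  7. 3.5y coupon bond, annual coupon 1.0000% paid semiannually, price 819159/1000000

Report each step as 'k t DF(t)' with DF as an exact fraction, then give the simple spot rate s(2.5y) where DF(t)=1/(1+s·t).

1 1/2 9637/10000
2 1 4631/5000
3 3/2 2203/2500
4 2 4181/5000
5 5/2 8297/10000
6 3 4029/5000
7 7/2 789/1000
s(2.5y) = (1/(8297/10000) − 1)/(5/2) = 3406/41485 ≈ 8.2102%

step 1 [0.5y] bond c/2=7/800: DF=(7777059/8000000 − 7/800·(0))/(1+7/800) = 9637/10000 ≈ 0.963700
step 2 [1y] swap r/2=738/18899: DF=(1 − 738/18899·(0.963700))/(1+738/18899) = 4631/5000 ≈ 0.926200
step 3 [1.5y] swap r/2=132/3079: DF=(1 − 132/3079·(0.963700+0.926200))/(1+132/3079) = 2203/2500 ≈ 0.881200
step 4 [2y] bond c/2=3/160: DF=(1446139/1600000 − 3/160·(0.963700+0.926200+0.881200))/(1+3/160) = 4181/5000 ≈ 0.836200
step 5 [2.5y] bond c/2=13/800: DF=(721441/800000 − 13/800·(0.963700+0.926200+0.881200+0.836200))/(1+13/800) = 8297/10000 ≈ 0.829700
step 6 [3y] swap r/2=971/26214: DF=(1 − 971/26214·(0.963700+0.926200+0.881200+0.836200+0.829700))/(1+971/26214) = 4029/5000 ≈ 0.805800
step 7 [3.5y] bond c/2=1/200: DF=(819159/1000000 − 1/200·(0.963700+0.926200+0.881200+0.836200+0.829700+0.805800))/(1+1/200) = 789/1000 ≈ 0.789000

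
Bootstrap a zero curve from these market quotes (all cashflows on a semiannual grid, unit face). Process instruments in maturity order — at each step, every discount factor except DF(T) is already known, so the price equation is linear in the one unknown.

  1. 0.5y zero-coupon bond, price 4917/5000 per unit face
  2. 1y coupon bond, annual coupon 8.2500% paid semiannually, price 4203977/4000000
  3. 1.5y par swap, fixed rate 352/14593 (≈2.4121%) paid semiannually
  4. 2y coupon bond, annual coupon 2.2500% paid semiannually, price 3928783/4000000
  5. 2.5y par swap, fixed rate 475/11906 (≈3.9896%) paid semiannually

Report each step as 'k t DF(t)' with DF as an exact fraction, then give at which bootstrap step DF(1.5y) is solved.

step 1 [0.5y] zero: DF = P = 4917/5000 ≈ 0.983400
step 2 [1y] bond c/2=33/800: DF=(4203977/4000000 − 33/800·(0.983400))/(1+33/800) = 1213/1250 ≈ 0.970400
step 3 [1.5y] swap r/2=176/14593: DF=(1 − 176/14593·(0.983400+0.970400))/(1+176/14593) = 603/625 ≈ 0.964800
step 4 [2y] bond c/2=9/800: DF=(3928783/4000000 − 9/800·(0.983400+0.970400+0.964800))/(1+9/800) = 2347/2500 ≈ 0.938800
step 5 [2.5y] swap r/2=475/23812: DF=(1 − 475/23812·(0.983400+0.970400+0.964800+0.938800))/(1+475/23812) = 181/200 ≈ 0.905000

1 1/2 4917/5000
2 1 1213/1250
3 3/2 603/625
4 2 2347/2500
5 5/2 181/200
DF(1.5y) is solved at step 3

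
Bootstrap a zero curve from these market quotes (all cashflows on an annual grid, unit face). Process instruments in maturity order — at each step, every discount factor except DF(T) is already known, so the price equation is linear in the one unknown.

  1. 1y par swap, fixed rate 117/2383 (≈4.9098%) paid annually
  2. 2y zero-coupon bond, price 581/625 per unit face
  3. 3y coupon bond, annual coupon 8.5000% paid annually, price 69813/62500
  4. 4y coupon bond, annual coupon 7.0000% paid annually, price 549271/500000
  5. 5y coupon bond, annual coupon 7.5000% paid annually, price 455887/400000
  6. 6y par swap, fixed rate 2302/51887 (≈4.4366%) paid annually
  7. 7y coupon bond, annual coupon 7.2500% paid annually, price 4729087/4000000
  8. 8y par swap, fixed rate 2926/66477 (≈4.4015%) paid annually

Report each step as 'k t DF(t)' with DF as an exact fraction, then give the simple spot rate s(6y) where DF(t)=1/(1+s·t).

1 1 2383/2500
2 2 581/625
3 3 441/500
4 4 4229/5000
5 5 8083/10000
6 6 3849/5000
7 7 1879/2500
8 8 3537/5000
s(6y) = (1/(3849/5000) − 1)/(6) = 1151/23094 ≈ 4.9840%

step 1 [1y] swap r/1=117/2383: DF=(1 − 117/2383·(0))/(1+117/2383) = 2383/2500 ≈ 0.953200
step 2 [2y] zero: DF = P = 581/625 ≈ 0.929600
step 3 [3y] bond c/1=17/200: DF=(69813/62500 − 17/200·(0.953200+0.929600))/(1+17/200) = 441/500 ≈ 0.882000
step 4 [4y] bond c/1=7/100: DF=(549271/500000 − 7/100·(0.953200+0.929600+0.882000))/(1+7/100) = 4229/5000 ≈ 0.845800
step 5 [5y] bond c/1=3/40: DF=(455887/400000 − 3/40·(0.953200+0.929600+0.882000+0.845800))/(1+3/40) = 8083/10000 ≈ 0.808300
step 6 [6y] swap r/1=2302/51887: DF=(1 − 2302/51887·(0.953200+0.929600+0.882000+0.845800+0.808300))/(1+2302/51887) = 3849/5000 ≈ 0.769800
step 7 [7y] bond c/1=29/400: DF=(4729087/4000000 − 29/400·(0.953200+0.929600+0.882000+0.845800+0.808300+0.769800))/(1+29/400) = 1879/2500 ≈ 0.751600
step 8 [8y] swap r/1=2926/66477: DF=(1 − 2926/66477·(0.953200+0.929600+0.882000+0.845800+0.808300+0.769800+0.751600))/(1+2926/66477) = 3537/5000 ≈ 0.707400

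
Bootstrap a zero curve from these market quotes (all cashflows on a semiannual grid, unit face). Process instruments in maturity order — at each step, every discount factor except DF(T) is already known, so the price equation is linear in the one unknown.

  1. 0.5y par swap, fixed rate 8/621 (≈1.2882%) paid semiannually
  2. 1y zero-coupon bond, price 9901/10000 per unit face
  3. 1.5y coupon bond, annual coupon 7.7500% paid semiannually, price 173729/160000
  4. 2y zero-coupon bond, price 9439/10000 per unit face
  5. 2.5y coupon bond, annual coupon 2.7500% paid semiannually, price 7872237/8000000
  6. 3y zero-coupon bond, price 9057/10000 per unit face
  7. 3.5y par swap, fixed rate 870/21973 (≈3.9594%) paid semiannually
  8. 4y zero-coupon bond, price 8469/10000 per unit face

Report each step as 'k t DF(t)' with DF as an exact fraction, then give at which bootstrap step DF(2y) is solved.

1 1/2 621/625
2 1 9901/10000
3 3/2 9713/10000
4 2 9439/10000
5 5/2 4589/5000
6 3 9057/10000
7 7/2 1739/2000
8 4 8469/10000
DF(2y) is solved at step 4

step 1 [0.5y] swap r/2=4/621: DF=(1 − 4/621·(0))/(1+4/621) = 621/625 ≈ 0.993600
step 2 [1y] zero: DF = P = 9901/10000 ≈ 0.990100
step 3 [1.5y] bond c/2=31/800: DF=(173729/160000 − 31/800·(0.993600+0.990100))/(1+31/800) = 9713/10000 ≈ 0.971300
step 4 [2y] zero: DF = P = 9439/10000 ≈ 0.943900
step 5 [2.5y] bond c/2=11/800: DF=(7872237/8000000 − 11/800·(0.993600+0.990100+0.971300+0.943900))/(1+11/800) = 4589/5000 ≈ 0.917800
step 6 [3y] zero: DF = P = 9057/10000 ≈ 0.905700
step 7 [3.5y] swap r/2=435/21973: DF=(1 − 435/21973·(0.993600+0.990100+0.971300+0.943900+0.917800+0.905700))/(1+435/21973) = 1739/2000 ≈ 0.869500
step 8 [4y] zero: DF = P = 8469/10000 ≈ 0.846900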